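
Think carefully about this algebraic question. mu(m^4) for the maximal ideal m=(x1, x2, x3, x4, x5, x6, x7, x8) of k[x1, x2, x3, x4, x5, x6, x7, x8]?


Graded Nakayama: mu(m^d) = dim_k (m^d/m^(d+1)) = #degree-4 monomials in 8 vars
C(n+d-1,d)=C(11,4)=330


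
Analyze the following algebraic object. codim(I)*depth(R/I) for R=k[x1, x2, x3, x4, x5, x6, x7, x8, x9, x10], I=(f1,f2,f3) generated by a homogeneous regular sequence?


codim=3, depth=dim(R/I)=10-3=7
Product=3*7=21


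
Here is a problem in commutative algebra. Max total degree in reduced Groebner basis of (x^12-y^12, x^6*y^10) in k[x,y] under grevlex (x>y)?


LT(f1)=x^12, LT(f2)=x^6y^10, lcm=x^12y^10
S(f1,f2) = y^10*f1 - x^6*f2 = -y^22
Reduced GB = {f1, f2, y^22}; degrees 12, 16, 22
Max = 22


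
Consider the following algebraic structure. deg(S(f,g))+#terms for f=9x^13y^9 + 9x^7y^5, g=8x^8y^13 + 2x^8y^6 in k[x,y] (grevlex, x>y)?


LT(f)=9x^13y^9, LT(g)=8x^8y^13
lcm(LM)=x^13y^13
S(f,g) (scaled by 72 to clear denominators) = 8y^4*f - 9x^5*g = -18x^13y^6 + 72x^7y^9
2 terms, deg 19.
19+2=21


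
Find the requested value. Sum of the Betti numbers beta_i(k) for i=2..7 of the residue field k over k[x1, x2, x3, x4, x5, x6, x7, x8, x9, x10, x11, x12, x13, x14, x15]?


Koszul resolution: beta_i(k)=C(n,i), n=15
C(15,2)=105, C(15,3)=455, C(15,4)=1365, C(15,5)=3003, C(15,6)=5005, C(15,7)=6435
Sum=16368


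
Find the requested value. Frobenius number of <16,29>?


gcd(16,29)=1 => F=ab-a-b=16*29-16-29=464-45=419


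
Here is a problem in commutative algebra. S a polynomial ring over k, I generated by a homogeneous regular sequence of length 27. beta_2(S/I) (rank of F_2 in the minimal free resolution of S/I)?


Regular sequence => Koszul complex is the minimal free resolution.
Syz_1 minimally generated by Koszul relations f_i*e_j - f_j*e_i (i<j): mu(Syz_1) = beta_2 = C(m,2) = m(m-1)/2
m=27
27*26/2 = 351


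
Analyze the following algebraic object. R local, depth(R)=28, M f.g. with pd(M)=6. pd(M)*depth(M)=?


pd+depth=28
depth=28-6=22
pd*depth=6*22=132


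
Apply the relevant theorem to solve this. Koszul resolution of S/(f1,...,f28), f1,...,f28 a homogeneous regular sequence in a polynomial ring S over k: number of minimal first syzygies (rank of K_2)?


Regular sequence => Koszul complex is the minimal free resolution.
Syz_1 minimally generated by Koszul relations f_i*e_j - f_j*e_i (i<j): mu(Syz_1) = beta_2 = C(m,2) = m(m-1)/2
m=28
28*27/2 = 378


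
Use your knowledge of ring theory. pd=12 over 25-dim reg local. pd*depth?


pd+depth=25
depth=25-12=13
pd*depth=12*13=156


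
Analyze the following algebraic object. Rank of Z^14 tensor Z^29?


rank(M(x)N) = rank(M)*rank(N)
14*29 = 406


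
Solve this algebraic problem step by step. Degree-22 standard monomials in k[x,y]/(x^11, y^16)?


k[x,y], I = (x^11, y^16), d = 22
Need i < 11 and d-i < 16.
Range: 7 <= i <= 10.
H(22) = 4


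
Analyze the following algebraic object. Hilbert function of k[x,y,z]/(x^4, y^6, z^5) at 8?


Need i<4, j<6, k<5 with i+j+k=8.
For each i, j ranges over max(0,8-i-4)..min(5,8-i):
  i=0: j in [4,5] -> 2
  i=1: j in [3,5] -> 3
  i=2: j in [2,5] -> 4
  i=3: j in [1,5] -> 5
H(8) = 2+3+4+5 = 14


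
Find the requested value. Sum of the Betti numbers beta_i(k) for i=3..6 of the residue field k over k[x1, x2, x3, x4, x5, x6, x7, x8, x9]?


Koszul resolution: beta_i(k)=C(n,i), n=9
C(9,3)=84, C(9,4)=126, C(9,5)=126, C(9,6)=84
Sum=420


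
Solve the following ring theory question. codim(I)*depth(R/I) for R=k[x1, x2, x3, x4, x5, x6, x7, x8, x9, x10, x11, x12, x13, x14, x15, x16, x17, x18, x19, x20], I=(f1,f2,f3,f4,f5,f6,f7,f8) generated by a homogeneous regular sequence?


codim=8, depth=dim(R/I)=20-8=12
Product=8*12=96


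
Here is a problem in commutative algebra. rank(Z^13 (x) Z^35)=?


rank(M(x)N) = rank(M)*rank(N)
13*35 = 455


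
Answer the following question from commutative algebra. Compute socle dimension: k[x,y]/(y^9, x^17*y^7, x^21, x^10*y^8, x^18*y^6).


Socle = ann(m) = span of standard monomials u with x*u, y*u in I (staircase corners).
Minimal generators: x^21, x^18*y^6, x^17*y^7, x^10*y^8, y^9
Corners: x^9y^8, x^16y^7, x^17y^6, x^20y^5
Socle dim=4


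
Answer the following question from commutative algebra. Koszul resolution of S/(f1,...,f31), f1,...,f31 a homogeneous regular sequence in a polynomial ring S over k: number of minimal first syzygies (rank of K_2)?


Regular sequence => Koszul complex is the minimal free resolution.
Syz_1 minimally generated by Koszul relations f_i*e_j - f_j*e_i (i<j): mu(Syz_1) = beta_2 = C(m,2) = m(m-1)/2
m=31
31*30/2 = 465


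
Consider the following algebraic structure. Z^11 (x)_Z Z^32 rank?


rank(M(x)N) = rank(M)*rank(N)
11*32 = 352


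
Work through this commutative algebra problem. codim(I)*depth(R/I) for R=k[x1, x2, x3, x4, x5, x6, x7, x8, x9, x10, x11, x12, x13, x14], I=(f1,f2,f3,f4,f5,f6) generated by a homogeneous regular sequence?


codim=6, depth=dim(R/I)=14-6=8
Product=6*8=48


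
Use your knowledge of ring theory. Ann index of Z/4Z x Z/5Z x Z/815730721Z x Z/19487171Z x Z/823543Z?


Exponent = lcm of the cyclic orders; pairwise coprime => product.
2^2*5^1*13^8*11^7*7^7=4*5*815730721*19487171*823543=261825469109105461820260


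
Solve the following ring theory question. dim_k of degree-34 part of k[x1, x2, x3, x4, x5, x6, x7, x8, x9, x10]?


C(d+n-1,n-1)=C(43,9)=563921995


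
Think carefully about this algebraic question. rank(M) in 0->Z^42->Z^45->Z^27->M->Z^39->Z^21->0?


Alt sum=0:
(-1)^0*42 + (-1)^1*45 + (-1)^2*27 + (-1)^3*? + (-1)^4*39 + (-1)^5*21=0
rank(M)=42


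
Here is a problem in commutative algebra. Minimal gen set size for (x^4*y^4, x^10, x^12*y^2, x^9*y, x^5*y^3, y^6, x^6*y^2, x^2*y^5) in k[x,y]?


Remove redundant (divisible by others).
x^12*y^2 redundant.
Min: x^10, x^9*y, x^6*y^2, x^5*y^3, x^4*y^4, x^2*y^5, y^6
Count=7


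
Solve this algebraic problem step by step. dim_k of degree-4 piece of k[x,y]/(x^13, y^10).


k[x,y], I = (x^13, y^10), d = 4
Need i < 13 and d-i < 10.
Range: 0 <= i <= 4.
H(4) = 5


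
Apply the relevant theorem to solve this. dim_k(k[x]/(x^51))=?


Basis: 1,x,...,x^50
dim=51


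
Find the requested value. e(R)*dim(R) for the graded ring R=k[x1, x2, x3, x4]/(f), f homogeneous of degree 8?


e(R)=deg(f)=8, dim(R)=4-1=3
e*dim=8*3=24


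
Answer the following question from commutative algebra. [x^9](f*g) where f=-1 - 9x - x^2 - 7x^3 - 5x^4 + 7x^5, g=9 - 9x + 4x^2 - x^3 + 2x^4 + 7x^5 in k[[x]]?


[x^9] = sum a_i*b_j, i+j=9
  -5*7=-35
  7*2=14
Sum=-21


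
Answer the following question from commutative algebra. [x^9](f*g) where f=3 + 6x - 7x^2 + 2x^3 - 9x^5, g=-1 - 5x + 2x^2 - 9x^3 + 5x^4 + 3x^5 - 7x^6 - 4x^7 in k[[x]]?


[x^9] = sum a_i*b_j, i+j=9
  -7*-4=28
  2*-7=-14
  -9*5=-45
Sum=-31


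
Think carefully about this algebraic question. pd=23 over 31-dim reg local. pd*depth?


pd+depth=31
depth=31-23=8
pd*depth=23*8=184


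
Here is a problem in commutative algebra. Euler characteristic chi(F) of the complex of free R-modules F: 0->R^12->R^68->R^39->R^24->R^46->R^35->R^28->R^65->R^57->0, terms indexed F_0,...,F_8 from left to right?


chi = sum (-1)^i * rank:
(-1)^0*12=12
(-1)^1*68=-68
(-1)^2*39=39
(-1)^3*24=-24
(-1)^4*46=46
(-1)^5*35=-35
(-1)^6*28=28
(-1)^7*65=-65
(-1)^8*57=57
chi=-10


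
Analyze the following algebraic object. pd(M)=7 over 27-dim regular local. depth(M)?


pd+depth=depth(R)=27
depth=27-7=20


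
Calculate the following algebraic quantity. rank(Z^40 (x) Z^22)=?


rank(M(x)N) = rank(M)*rank(N)
40*22 = 880


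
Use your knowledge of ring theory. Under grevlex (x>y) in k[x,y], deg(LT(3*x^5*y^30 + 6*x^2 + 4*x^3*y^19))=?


LT: 3*x^5*y^30
deg_x=5, deg_y=30
Total=5+30=35


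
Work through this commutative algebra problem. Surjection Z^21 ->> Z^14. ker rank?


rank(ker) = 21-14 = 7


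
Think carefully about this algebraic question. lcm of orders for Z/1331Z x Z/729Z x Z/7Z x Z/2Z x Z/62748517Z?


Exponent = lcm of the cyclic orders; pairwise coprime => product.
11^3*3^6*7^1*2^1*13^7=1331*729*7*2*62748517=852387526152162


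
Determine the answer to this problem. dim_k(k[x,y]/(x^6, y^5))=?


Basis: x^i*y^j, i<6, j<5
6*5=30


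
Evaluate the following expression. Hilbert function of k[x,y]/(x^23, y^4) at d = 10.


k[x,y], I = (x^23, y^4), d = 10
Need i < 23 and d-i < 4.
Range: 7 <= i <= 10.
H(10) = 4


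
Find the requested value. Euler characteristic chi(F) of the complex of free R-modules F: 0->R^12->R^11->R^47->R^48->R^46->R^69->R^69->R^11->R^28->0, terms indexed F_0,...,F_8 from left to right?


chi = sum (-1)^i * rank:
(-1)^0*12=12
(-1)^1*11=-11
(-1)^2*47=47
(-1)^3*48=-48
(-1)^4*46=46
(-1)^5*69=-69
(-1)^6*69=69
(-1)^7*11=-11
(-1)^8*28=28
chi=63


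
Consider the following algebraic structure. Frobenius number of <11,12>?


gcd(11,12)=1 => F=ab-a-b=11*12-11-12=132-23=109


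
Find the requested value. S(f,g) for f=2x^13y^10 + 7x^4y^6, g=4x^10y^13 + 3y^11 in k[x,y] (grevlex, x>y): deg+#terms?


LT(f)=2x^13y^10, LT(g)=4x^10y^13
lcm(LM)=x^13y^13
S(f,g) (scaled by 8 to clear denominators) = 4y^3*f - 2x^3*g = -6x^3y^11 + 28x^4y^9
2 terms, deg 14.
14+2=16


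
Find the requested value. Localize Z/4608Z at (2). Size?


2-primary part: 4608=2^9*9
Size=2^9=512


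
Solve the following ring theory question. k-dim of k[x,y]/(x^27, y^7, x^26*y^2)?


k[x,y]/I, I = (x^27, y^7, x^26*y^2)
Rect: 27x7=189. Corner: (27-26)x(7-2)=5.
dim = 189-5 = 184


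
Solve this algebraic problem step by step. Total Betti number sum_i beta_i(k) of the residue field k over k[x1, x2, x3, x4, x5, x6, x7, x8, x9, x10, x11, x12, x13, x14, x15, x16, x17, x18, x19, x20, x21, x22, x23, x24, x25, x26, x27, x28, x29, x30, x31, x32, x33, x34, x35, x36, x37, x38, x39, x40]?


Koszul resolution: beta_i(k)=C(n,i), n=40
sum_i C(40,i) = 2^40 = 1099511627776


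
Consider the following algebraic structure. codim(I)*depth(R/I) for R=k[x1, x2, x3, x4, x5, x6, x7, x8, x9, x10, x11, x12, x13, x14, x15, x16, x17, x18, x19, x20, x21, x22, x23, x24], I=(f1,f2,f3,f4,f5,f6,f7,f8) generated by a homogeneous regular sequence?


codim=8, depth=dim(R/I)=24-8=16
Product=8*16=128


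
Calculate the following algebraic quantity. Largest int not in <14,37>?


gcd(14,37)=1 => F=ab-a-b=14*37-14-37=518-51=467


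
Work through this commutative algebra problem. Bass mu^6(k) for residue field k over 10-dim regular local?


C(n,i)=C(10,6)=210


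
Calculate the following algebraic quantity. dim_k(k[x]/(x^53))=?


Basis: 1,x,...,x^52
dim=53


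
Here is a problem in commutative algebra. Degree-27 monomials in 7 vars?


C(d+n-1,n-1)=C(33,6)=1107568


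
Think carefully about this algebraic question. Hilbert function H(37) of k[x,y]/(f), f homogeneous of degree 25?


H(t)=d for t>=d-1.
d=25, t=37
H(37)=25


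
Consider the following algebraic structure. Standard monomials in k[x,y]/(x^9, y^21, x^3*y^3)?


k[x,y]/I, I = (x^9, y^21, x^3*y^3)
Rect: 9x21=189. Corner: (9-3)x(21-3)=108.
dim = 189-108 = 81


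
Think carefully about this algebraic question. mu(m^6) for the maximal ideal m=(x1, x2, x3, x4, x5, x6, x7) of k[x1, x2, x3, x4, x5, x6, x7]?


Graded Nakayama: mu(m^d) = dim_k (m^d/m^(d+1)) = #degree-6 monomials in 7 vars
C(n+d-1,d)=C(12,6)=924


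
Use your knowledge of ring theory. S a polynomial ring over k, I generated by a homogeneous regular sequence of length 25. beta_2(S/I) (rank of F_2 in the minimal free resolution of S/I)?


Regular sequence => Koszul complex is the minimal free resolution.
Syz_1 minimally generated by Koszul relations f_i*e_j - f_j*e_i (i<j): mu(Syz_1) = beta_2 = C(m,2) = m(m-1)/2
m=25
25*24/2 = 300


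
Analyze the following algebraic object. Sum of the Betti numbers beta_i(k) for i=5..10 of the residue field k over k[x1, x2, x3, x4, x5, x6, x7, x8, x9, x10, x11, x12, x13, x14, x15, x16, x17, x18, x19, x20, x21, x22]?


Koszul resolution: beta_i(k)=C(n,i), n=22
C(22,5)=26334, C(22,6)=74613, C(22,7)=170544, C(22,8)=319770, C(22,9)=497420, C(22,10)=646646
Sum=1735327


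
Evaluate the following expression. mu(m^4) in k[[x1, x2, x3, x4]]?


C(n+d-1,d)=C(7,4)=35


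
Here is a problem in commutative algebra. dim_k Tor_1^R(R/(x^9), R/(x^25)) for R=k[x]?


Tor_1(R/I,R/J)=(I cap J)/IJ=(x^25)/(x^34)
dim=34-25=min(9,25)=9


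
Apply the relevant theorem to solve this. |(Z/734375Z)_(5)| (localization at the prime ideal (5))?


5-primary part: 734375=5^6*47
Size=5^6=15625


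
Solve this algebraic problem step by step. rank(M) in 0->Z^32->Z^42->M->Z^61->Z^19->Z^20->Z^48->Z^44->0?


Alt sum=0:
(-1)^0*32 + (-1)^1*42 + (-1)^2*? + (-1)^3*61 + (-1)^4*19 + (-1)^5*20 + (-1)^6*48 + (-1)^7*44=0
rank(M)=68


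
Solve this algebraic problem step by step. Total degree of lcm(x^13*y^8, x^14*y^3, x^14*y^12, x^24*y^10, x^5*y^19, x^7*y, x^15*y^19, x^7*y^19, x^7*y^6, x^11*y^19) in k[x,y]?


lcm = componentwise max:
x: max(13,14,14,24,5,7,15,7,7,11)=24
y: max(8,3,12,10,19,1,19,19,6,19)=19
Total=24+19=43


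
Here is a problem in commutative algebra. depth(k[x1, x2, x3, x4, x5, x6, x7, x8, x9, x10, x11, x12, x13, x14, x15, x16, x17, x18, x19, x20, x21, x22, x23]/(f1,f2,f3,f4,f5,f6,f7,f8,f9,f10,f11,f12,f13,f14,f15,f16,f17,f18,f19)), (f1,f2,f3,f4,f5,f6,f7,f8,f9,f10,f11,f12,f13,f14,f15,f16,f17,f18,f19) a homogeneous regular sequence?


depth(R)=23
depth(R/I)=23-19=4


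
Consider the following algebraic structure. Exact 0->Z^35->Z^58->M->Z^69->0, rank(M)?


Alt sum=0:
(-1)^0*35 + (-1)^1*58 + (-1)^2*? + (-1)^3*69=0
rank(M)=92


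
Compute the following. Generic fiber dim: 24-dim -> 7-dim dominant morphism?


dim(fiber)=dim(X)-dim(Y)=24-7=17


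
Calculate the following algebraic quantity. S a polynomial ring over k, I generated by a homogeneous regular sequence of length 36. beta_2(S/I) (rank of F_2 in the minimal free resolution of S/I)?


Regular sequence => Koszul complex is the minimal free resolution.
Syz_1 minimally generated by Koszul relations f_i*e_j - f_j*e_i (i<j): mu(Syz_1) = beta_2 = C(m,2) = m(m-1)/2
m=36
36*35/2 = 630


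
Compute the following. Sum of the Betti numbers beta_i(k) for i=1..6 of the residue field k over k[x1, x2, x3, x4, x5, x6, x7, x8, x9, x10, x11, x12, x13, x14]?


Koszul resolution: beta_i(k)=C(n,i), n=14
C(14,1)=14, C(14,2)=91, C(14,3)=364, C(14,4)=1001, C(14,5)=2002, C(14,6)=3003
Sum=6475


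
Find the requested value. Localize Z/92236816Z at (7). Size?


7-primary part: 92236816=7^8*16
Size=7^8=5764801


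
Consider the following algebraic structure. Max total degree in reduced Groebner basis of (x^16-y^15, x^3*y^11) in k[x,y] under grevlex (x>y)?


LT(f1)=x^16, LT(f2)=x^3y^11, lcm=x^16y^11
S(f1,f2) = y^11*f1 - x^13*f2 = -y^26
Reduced GB = {f1, f2, y^26}; degrees 16, 14, 26
Max = 26


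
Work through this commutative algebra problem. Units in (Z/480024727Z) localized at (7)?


Local ring = Z/16807Z.
phi(16807) = 7^4*(7-1) = 14406


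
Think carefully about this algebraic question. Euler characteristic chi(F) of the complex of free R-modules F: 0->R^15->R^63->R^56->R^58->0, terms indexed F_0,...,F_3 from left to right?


chi = sum (-1)^i * rank:
(-1)^0*15=15
(-1)^1*63=-63
(-1)^2*56=56
(-1)^3*58=-58
chi=-50


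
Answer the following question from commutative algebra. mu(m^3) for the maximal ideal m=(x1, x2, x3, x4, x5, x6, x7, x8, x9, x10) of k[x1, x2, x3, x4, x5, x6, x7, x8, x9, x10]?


Graded Nakayama: mu(m^d) = dim_k (m^d/m^(d+1)) = #degree-3 monomials in 10 vars
C(n+d-1,d)=C(12,3)=220


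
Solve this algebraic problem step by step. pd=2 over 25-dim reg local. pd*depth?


pd+depth=25
depth=25-2=23
pd*depth=2*23=46


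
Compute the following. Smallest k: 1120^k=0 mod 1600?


1120^k mod 1600:
k=1: 1120
k=2: 0
First zero at k = 2


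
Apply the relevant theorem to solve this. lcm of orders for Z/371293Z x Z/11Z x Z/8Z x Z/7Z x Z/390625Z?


Exponent = lcm of the cyclic orders; pairwise coprime => product.
13^5*11^1*2^3*7^1*5^8=371293*11*8*7*390625=89342378125000


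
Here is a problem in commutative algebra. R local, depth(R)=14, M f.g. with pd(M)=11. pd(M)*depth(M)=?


pd+depth=14
depth=14-11=3
pd*depth=11*3=33


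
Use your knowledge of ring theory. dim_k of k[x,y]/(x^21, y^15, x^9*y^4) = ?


k[x,y]/I, I = (x^21, y^15, x^9*y^4)
Rect: 21x15=315. Corner: (21-9)x(15-4)=132.
dim = 315-132 = 183


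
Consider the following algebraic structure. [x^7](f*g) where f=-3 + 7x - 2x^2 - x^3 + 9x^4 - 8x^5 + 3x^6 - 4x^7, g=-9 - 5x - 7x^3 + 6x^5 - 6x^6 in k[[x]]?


[x^7] = sum a_i*b_j, i+j=7
  7*-6=-42
  -2*6=-12
  9*-7=-63
  3*-5=-15
  -4*-9=36
Sum=-96


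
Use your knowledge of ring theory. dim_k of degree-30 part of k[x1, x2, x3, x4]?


C(d+n-1,n-1)=C(33,3)=5456


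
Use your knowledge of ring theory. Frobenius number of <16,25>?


gcd(16,25)=1 => F=ab-a-b=16*25-16-25=400-41=359


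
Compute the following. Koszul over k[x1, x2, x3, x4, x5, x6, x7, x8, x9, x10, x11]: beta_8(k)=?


C(n,i)=C(11,8)=165


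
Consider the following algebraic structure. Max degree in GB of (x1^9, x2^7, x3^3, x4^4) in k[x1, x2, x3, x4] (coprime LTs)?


Pure powers, coprime LTs => already GB.
Degrees: 9, 7, 3, 4
Max=9


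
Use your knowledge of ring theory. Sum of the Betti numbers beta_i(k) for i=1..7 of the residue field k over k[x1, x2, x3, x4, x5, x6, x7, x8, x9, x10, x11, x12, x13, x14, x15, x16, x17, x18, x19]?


Koszul resolution: beta_i(k)=C(n,i), n=19
C(19,1)=19, C(19,2)=171, C(19,3)=969, C(19,4)=3876, C(19,5)=11628, C(19,6)=27132, C(19,7)=50388
Sum=94183


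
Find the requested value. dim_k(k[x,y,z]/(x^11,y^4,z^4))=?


Basis: x^iy^jz^k, i<11,j<4,k<4
11*4*4=176


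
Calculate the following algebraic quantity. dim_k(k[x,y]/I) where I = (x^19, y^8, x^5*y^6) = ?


k[x,y]/I, I = (x^19, y^8, x^5*y^6)
Rect: 19x8=152. Corner: (19-5)x(8-6)=28.
dim = 152-28 = 124


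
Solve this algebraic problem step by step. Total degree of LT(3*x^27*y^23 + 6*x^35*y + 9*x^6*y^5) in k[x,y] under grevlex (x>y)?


LT: 3*x^27*y^23
deg_x=27, deg_y=23
Total=27+23=50


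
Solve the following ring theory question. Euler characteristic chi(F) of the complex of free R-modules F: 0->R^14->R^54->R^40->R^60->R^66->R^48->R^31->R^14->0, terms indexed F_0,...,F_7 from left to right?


chi = sum (-1)^i * rank:
(-1)^0*14=14
(-1)^1*54=-54
(-1)^2*40=40
(-1)^3*60=-60
(-1)^4*66=66
(-1)^5*48=-48
(-1)^6*31=31
(-1)^7*14=-14
chi=-25


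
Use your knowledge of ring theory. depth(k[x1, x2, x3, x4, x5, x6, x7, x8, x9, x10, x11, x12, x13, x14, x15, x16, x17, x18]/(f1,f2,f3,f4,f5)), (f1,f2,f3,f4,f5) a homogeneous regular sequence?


depth(R)=18
depth(R/I)=18-5=13


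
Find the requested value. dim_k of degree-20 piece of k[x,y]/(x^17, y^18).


k[x,y], I = (x^17, y^18), d = 20
Need i < 17 and d-i < 18.
Range: 3 <= i <= 16.
H(20) = 14


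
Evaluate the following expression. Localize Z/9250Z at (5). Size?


5-primary part: 9250=5^3*74
Size=5^3=125


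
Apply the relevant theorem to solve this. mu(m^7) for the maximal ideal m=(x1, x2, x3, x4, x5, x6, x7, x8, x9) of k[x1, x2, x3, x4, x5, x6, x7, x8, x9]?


Graded Nakayama: mu(m^d) = dim_k (m^d/m^(d+1)) = #degree-7 monomials in 9 vars
C(n+d-1,d)=C(15,7)=6435


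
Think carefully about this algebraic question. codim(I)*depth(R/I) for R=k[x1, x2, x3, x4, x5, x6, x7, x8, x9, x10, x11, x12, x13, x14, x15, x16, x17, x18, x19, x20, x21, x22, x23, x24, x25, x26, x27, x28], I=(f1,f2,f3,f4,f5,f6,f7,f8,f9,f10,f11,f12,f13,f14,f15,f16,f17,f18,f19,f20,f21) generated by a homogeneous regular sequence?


codim=21, depth=dim(R/I)=28-21=7
Product=21*7=147


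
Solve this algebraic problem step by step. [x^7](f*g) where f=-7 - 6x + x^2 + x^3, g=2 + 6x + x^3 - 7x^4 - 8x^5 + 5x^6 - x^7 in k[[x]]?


[x^7] = sum a_i*b_j, i+j=7
  -7*-1=7
  -6*5=-30
  1*-8=-8
  1*-7=-7
Sum=-38


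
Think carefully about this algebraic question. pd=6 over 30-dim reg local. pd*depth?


pd+depth=30
depth=30-6=24
pd*depth=6*24=144


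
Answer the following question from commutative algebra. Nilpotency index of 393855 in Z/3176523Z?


393855^k mod 3176523:
k=1: 393855
k=2: 2613366
k=3: 1694763
k=4: 1750329
k=5: 453789
k=6: 0
First zero at k = 6


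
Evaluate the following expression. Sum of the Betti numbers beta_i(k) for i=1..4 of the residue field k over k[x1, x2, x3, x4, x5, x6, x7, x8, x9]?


Koszul resolution: beta_i(k)=C(n,i), n=9
C(9,1)=9, C(9,2)=36, C(9,3)=84, C(9,4)=126
Sum=255


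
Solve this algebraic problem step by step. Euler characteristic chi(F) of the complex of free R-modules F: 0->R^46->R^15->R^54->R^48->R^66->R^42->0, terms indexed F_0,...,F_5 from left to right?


chi = sum (-1)^i * rank:
(-1)^0*46=46
(-1)^1*15=-15
(-1)^2*54=54
(-1)^3*48=-48
(-1)^4*66=66
(-1)^5*42=-42
chi=61


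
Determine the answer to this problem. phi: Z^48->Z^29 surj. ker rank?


rank(ker) = 48-29 = 19


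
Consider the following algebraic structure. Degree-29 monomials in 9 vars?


C(d+n-1,n-1)=C(37,8)=38608020


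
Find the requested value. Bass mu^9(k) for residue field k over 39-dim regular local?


C(n,i)=C(39,9)=211915132


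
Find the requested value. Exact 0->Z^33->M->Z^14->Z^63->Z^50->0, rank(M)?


Alt sum=0:
(-1)^0*33 + (-1)^1*? + (-1)^2*14 + (-1)^3*63 + (-1)^4*50=0
rank(M)=34


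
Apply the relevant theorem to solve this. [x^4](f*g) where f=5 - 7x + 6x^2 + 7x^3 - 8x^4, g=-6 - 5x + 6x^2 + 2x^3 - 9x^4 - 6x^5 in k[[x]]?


[x^4] = sum a_i*b_j, i+j=4
  5*-9=-45
  -7*2=-14
  6*6=36
  7*-5=-35
  -8*-6=48
Sum=-10


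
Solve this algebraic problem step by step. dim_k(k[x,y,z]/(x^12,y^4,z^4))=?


Basis: x^iy^jz^k, i<12,j<4,k<4
12*4*4=192


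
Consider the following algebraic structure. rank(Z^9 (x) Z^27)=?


rank(M(x)N) = rank(M)*rank(N)
9*27 = 243


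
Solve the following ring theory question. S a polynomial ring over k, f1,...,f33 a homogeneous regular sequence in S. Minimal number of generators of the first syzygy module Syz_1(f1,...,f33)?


Regular sequence => Koszul complex is the minimal free resolution.
Syz_1 minimally generated by Koszul relations f_i*e_j - f_j*e_i (i<j): mu(Syz_1) = beta_2 = C(m,2) = m(m-1)/2
m=33
33*32/2 = 528


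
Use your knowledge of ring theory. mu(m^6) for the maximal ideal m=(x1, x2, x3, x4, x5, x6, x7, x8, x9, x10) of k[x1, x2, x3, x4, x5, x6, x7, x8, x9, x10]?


Graded Nakayama: mu(m^d) = dim_k (m^d/m^(d+1)) = #degree-6 monomials in 10 vars
C(n+d-1,d)=C(15,6)=5005


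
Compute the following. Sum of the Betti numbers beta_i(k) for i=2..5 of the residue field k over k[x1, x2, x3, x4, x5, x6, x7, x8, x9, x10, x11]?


Koszul resolution: beta_i(k)=C(n,i), n=11
C(11,2)=55, C(11,3)=165, C(11,4)=330, C(11,5)=462
Sum=1012


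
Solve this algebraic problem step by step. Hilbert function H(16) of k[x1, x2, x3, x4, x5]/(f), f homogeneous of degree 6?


C(20,4)-C(14,4)=4845-1001=3844


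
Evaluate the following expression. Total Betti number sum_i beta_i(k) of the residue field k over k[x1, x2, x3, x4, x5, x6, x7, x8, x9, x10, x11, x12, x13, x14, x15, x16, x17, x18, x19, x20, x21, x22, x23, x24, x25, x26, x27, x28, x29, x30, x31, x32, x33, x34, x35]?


Koszul resolution: beta_i(k)=C(n,i), n=35
sum_i C(35,i) = 2^35 = 34359738368


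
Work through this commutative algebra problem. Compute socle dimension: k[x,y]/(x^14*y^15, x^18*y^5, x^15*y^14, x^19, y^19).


Socle = ann(m) = span of standard monomials u with x*u, y*u in I (staircase corners).
Minimal generators: x^19, x^18*y^5, x^15*y^14, x^14*y^15, y^19
Corners: x^13y^18, x^14y^14, x^17y^13, x^18y^4
Socle dim=4


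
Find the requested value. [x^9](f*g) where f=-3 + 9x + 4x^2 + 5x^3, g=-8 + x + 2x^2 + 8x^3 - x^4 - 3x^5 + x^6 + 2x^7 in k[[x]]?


[x^9] = sum a_i*b_j, i+j=9
  4*2=8
  5*1=5
Sum=13


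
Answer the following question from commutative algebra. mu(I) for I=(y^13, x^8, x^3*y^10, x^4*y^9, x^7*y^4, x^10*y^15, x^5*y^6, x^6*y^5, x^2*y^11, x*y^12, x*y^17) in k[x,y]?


Remove redundant (divisible by others).
x^10*y^15 redundant.
x*y^17 redundant.
Min: x^8, x^7*y^4, x^6*y^5, x^5*y^6, x^4*y^9, x^3*y^10, x^2*y^11, x*y^12, y^13
Count=9


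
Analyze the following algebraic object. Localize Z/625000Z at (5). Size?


5-primary part: 625000=5^7*8
Size=5^7=78125


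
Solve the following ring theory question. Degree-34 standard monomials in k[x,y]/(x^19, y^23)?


k[x,y], I = (x^19, y^23), d = 34
Need i < 19 and d-i < 23.
Range: 12 <= i <= 18.
H(34) = 7


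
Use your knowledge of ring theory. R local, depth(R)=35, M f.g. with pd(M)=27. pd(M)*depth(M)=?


pd+depth=35
depth=35-27=8
pd*depth=27*8=216


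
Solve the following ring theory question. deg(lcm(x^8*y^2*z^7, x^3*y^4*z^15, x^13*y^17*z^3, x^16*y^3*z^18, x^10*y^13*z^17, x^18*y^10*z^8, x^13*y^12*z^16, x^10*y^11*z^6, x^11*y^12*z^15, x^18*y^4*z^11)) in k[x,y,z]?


lcm = componentwise max:
x: max(8,3,13,16,10,18,13,10,11,18)=18
y: max(2,4,17,3,13,10,12,11,12,4)=17
z: max(7,15,3,18,17,8,16,6,15,11)=18
Total=18+17+18=53


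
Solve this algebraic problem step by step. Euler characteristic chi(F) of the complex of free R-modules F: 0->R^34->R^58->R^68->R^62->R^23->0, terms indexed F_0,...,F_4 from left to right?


chi = sum (-1)^i * rank:
(-1)^0*34=34
(-1)^1*58=-58
(-1)^2*68=68
(-1)^3*62=-62
(-1)^4*23=23
chi=5


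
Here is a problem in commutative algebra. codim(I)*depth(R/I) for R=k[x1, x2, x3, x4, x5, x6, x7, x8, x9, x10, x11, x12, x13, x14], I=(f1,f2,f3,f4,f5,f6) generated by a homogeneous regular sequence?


codim=6, depth=dim(R/I)=14-6=8
Product=6*8=48


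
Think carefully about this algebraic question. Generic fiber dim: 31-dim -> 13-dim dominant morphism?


dim(fiber)=dim(X)-dim(Y)=31-13=18


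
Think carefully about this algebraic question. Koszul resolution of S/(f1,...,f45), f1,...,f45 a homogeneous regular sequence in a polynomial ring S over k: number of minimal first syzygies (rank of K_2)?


Regular sequence => Koszul complex is the minimal free resolution.
Syz_1 minimally generated by Koszul relations f_i*e_j - f_j*e_i (i<j): mu(Syz_1) = beta_2 = C(m,2) = m(m-1)/2
m=45
45*44/2 = 990


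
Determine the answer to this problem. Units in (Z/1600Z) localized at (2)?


Local ring = Z/64Z.
phi(64) = 2^5*(2-1) = 32


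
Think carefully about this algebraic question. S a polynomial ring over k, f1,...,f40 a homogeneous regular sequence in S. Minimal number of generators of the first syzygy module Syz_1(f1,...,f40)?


Regular sequence => Koszul complex is the minimal free resolution.
Syz_1 minimally generated by Koszul relations f_i*e_j - f_j*e_i (i<j): mu(Syz_1) = beta_2 = C(m,2) = m(m-1)/2
m=40
40*39/2 = 780


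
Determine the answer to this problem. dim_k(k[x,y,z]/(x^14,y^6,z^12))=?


Basis: x^iy^jz^k, i<14,j<6,k<12
14*6*12=1008


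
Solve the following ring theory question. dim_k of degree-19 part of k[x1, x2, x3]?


C(d+n-1,n-1)=C(21,2)=210


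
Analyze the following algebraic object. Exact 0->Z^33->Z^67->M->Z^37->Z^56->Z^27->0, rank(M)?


Alt sum=0:
(-1)^0*33 + (-1)^1*67 + (-1)^2*? + (-1)^3*37 + (-1)^4*56 + (-1)^5*27=0
rank(M)=42


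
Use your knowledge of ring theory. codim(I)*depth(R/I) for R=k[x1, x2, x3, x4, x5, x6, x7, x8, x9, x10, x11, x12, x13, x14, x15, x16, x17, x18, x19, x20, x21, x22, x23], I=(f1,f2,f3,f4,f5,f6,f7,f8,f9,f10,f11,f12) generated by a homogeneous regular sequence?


codim=12, depth=dim(R/I)=23-12=11
Product=12*11=132


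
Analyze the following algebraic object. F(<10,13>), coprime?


gcd(10,13)=1 => F=ab-a-b=10*13-10-13=130-23=107


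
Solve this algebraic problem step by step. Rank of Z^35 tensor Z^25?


rank(M(x)N) = rank(M)*rank(N)
35*25 = 875


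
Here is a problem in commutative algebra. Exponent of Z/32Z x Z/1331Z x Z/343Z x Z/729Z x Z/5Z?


Exponent = lcm of the cyclic orders; pairwise coprime => product.
2^5*11^3*7^3*3^6*5^1=32*1331*343*729*5=53250009120


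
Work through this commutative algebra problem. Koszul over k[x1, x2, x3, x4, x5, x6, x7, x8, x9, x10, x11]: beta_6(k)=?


C(n,i)=C(11,6)=462


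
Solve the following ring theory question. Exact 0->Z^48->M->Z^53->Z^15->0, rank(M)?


Alt sum=0:
(-1)^0*48 + (-1)^1*? + (-1)^2*53 + (-1)^3*15=0
rank(M)=86


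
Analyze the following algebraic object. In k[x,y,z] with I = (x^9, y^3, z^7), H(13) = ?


Need i<9, j<3, k<7 with i+j+k=13.
For each i, j ranges over max(0,13-i-6)..min(2,13-i):
  i=0: j in [7,2] -> 0
  i=1: j in [6,2] -> 0
  i=2: j in [5,2] -> 0
  i=3: j in [4,2] -> 0
  i=4: j in [3,2] -> 0
  i=5: j in [2,2] -> 1
  i=6: j in [1,2] -> 2
  i=7: j in [0,2] -> 3
  i=8: j in [0,2] -> 3
H(13) = 0+0+0+0+0+1+2+3+3 = 9


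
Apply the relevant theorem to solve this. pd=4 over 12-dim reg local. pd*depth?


pd+depth=12
depth=12-4=8
pd*depth=4*8=32


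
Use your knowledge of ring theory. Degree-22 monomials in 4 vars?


C(d+n-1,n-1)=C(25,3)=2300


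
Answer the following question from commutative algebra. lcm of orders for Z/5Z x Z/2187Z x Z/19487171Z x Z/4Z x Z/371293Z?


Exponent = lcm of the cyclic orders; pairwise coprime => product.
5^1*3^7*11^7*2^2*13^5=5*2187*19487171*4*371293=316478590965185220


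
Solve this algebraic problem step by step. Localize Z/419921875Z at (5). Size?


5-primary part: 419921875=5^10*43
Size=5^10=9765625


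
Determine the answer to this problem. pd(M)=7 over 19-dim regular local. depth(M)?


pd+depth=depth(R)=19
depth=19-7=12


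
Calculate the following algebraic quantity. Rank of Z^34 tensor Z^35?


rank(M(x)N) = rank(M)*rank(N)
34*35 = 1190


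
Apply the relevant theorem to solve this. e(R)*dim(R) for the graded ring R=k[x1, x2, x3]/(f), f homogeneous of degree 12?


e(R)=deg(f)=12, dim(R)=3-1=2
e*dim=12*2=24


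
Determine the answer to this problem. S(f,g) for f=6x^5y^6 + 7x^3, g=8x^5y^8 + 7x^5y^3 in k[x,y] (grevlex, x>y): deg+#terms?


LT(f)=6x^5y^6, LT(g)=8x^5y^8
lcm(LM)=x^5y^8
S(f,g) (scaled by 48 to clear denominators) = 8y^2*f - 6*g = -42x^5y^3 + 56x^3y^2
2 terms, deg 8.
8+2=10


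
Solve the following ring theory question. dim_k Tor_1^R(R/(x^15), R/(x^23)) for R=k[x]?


Tor_1(R/I,R/J)=(I cap J)/IJ=(x^23)/(x^38)
dim=38-23=min(15,23)=15


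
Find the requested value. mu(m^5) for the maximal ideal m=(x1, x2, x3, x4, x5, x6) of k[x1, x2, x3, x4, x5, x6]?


Graded Nakayama: mu(m^d) = dim_k (m^d/m^(d+1)) = #degree-5 monomials in 6 vars
C(n+d-1,d)=C(10,5)=252


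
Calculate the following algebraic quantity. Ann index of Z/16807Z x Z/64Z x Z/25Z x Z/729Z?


Exponent = lcm of the cyclic orders; pairwise coprime => product.
7^5*2^6*5^2*3^6=16807*64*25*729=19603684800


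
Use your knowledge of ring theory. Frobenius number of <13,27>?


gcd(13,27)=1 => F=ab-a-b=13*27-13-27=351-40=311


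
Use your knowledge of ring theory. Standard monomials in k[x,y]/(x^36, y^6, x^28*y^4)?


k[x,y]/I, I = (x^36, y^6, x^28*y^4)
Rect: 36x6=216. Corner: (36-28)x(6-4)=16.
dim = 216-16 = 200


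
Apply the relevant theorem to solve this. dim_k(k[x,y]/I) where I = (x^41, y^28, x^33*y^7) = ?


k[x,y]/I, I = (x^41, y^28, x^33*y^7)
Rect: 41x28=1148. Corner: (41-33)x(28-7)=168.
dim = 1148-168 = 980


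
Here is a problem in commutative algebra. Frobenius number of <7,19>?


gcd(7,19)=1 => F=ab-a-b=7*19-7-19=133-26=107


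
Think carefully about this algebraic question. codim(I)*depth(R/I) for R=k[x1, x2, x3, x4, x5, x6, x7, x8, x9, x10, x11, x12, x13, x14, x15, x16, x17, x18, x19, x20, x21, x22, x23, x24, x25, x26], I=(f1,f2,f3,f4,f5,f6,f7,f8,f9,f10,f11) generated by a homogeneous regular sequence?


codim=11, depth=dim(R/I)=26-11=15
Product=11*15=165


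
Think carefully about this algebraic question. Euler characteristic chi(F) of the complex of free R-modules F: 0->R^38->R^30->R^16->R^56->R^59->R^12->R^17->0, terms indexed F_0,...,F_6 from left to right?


chi = sum (-1)^i * rank:
(-1)^0*38=38
(-1)^1*30=-30
(-1)^2*16=16
(-1)^3*56=-56
(-1)^4*59=59
(-1)^5*12=-12
(-1)^6*17=17
chi=32


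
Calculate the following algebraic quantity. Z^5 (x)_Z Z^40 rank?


rank(M(x)N) = rank(M)*rank(N)
5*40 = 200


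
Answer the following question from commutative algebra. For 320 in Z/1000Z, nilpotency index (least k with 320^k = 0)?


320^k mod 1000:
k=1: 320
k=2: 400
k=3: 0
First zero at k = 3


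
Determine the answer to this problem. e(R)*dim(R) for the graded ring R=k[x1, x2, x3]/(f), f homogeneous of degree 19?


e(R)=deg(f)=19, dim(R)=3-1=2
e*dim=19*2=38


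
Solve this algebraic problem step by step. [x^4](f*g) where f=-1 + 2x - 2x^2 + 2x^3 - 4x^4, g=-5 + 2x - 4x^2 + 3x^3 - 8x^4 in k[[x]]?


[x^4] = sum a_i*b_j, i+j=4
  -1*-8=8
  2*3=6
  -2*-4=8
  2*2=4
  -4*-5=20
Sum=46


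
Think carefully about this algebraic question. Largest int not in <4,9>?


gcd(4,9)=1 => F=ab-a-b=4*9-4-9=36-13=23


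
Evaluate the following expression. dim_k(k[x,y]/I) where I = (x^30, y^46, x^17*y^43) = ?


k[x,y]/I, I = (x^30, y^46, x^17*y^43)
Rect: 30x46=1380. Corner: (30-17)x(46-43)=39.
dim = 1380-39 = 1341


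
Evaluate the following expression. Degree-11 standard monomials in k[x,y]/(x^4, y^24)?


k[x,y], I = (x^4, y^24), d = 11
Need i < 4 and d-i < 24.
Range: 0 <= i <= 3.
H(11) = 4


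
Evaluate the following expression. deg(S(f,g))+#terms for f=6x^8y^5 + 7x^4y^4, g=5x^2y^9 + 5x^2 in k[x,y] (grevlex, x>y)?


LT(f)=6x^8y^5, LT(g)=5x^2y^9
lcm(LM)=x^8y^9
S(f,g) (scaled by 30 to clear denominators) = 5y^4*f - 6x^6*g = 35x^4y^8 - 30x^8
2 terms, deg 12.
12+2=14


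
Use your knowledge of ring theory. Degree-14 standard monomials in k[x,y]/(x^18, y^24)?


k[x,y], I = (x^18, y^24), d = 14
Need i < 18 and d-i < 24.
Range: 0 <= i <= 14.
H(14) = 15


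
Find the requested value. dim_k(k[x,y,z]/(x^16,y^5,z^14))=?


Basis: x^iy^jz^k, i<16,j<5,k<14
16*5*14=1120


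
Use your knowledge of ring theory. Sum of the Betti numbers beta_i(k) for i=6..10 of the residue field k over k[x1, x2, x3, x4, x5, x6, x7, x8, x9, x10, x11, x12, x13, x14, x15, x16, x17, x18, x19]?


Koszul resolution: beta_i(k)=C(n,i), n=19
C(19,6)=27132, C(19,7)=50388, C(19,8)=75582, C(19,9)=92378, C(19,10)=92378
Sum=337858


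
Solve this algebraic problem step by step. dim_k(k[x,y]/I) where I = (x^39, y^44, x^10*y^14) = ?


k[x,y]/I, I = (x^39, y^44, x^10*y^14)
Rect: 39x44=1716. Corner: (39-10)x(44-14)=870.
dim = 1716-870 = 846


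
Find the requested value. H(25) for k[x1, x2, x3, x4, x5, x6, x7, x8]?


C(d+n-1,n-1)=C(32,7)=3365856


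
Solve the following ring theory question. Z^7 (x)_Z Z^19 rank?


rank(M(x)N) = rank(M)*rank(N)
7*19 = 133


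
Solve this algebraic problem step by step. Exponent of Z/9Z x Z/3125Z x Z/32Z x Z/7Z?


Exponent = lcm of the cyclic orders; pairwise coprime => product.
3^2*5^5*2^5*7^1=9*3125*32*7=6300000


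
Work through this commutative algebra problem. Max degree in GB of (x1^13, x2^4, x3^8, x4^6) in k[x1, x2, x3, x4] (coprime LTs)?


Pure powers, coprime LTs => already GB.
Degrees: 13, 4, 8, 6
Max=13


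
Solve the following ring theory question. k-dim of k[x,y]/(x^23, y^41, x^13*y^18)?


k[x,y]/I, I = (x^23, y^41, x^13*y^18)
Rect: 23x41=943. Corner: (23-13)x(41-18)=230.
dim = 943-230 = 713


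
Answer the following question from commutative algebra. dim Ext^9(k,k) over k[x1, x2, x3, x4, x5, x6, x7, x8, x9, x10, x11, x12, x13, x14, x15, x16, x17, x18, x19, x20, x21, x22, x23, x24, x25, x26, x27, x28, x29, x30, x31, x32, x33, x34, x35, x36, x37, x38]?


C(n,i)=C(38,9)=163011640


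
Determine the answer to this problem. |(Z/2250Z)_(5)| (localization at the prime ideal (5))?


5-primary part: 2250=5^3*18
Size=5^3=125


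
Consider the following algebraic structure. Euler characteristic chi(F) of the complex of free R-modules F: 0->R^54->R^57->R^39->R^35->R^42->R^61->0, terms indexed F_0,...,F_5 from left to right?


chi = sum (-1)^i * rank:
(-1)^0*54=54
(-1)^1*57=-57
(-1)^2*39=39
(-1)^3*35=-35
(-1)^4*42=42
(-1)^5*61=-61
chi=-18


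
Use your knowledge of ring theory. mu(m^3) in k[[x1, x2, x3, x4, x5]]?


C(n+d-1,d)=C(7,3)=35


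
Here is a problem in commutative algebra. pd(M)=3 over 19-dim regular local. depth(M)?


pd+depth=depth(R)=19
depth=19-3=16


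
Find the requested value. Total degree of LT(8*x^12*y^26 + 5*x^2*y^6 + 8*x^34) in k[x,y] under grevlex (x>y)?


LT: 8*x^12*y^26
deg_x=12, deg_y=26
Total=12+26=38


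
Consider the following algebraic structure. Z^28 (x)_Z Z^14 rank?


rank(M(x)N) = rank(M)*rank(N)
28*14 = 392


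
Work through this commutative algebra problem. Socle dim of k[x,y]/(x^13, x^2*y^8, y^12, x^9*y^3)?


Socle = ann(m) = span of standard monomials u with x*u, y*u in I (staircase corners).
Minimal generators: x^13, x^9*y^3, x^2*y^8, y^12
Corners: xy^11, x^8y^7, x^12y^2
Socle dim=3


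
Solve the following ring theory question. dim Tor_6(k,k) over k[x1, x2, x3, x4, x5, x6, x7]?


Koszul: C(n,i)=C(7,6)=7


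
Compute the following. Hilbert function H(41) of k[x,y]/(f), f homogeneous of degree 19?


H(t)=d for t>=d-1.
d=19, t=41
H(41)=19


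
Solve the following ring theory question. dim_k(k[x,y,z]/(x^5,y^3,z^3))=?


Basis: x^iy^jz^k, i<5,j<3,k<3
5*3*3=45


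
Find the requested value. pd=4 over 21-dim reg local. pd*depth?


pd+depth=21
depth=21-4=17
pd*depth=4*17=68


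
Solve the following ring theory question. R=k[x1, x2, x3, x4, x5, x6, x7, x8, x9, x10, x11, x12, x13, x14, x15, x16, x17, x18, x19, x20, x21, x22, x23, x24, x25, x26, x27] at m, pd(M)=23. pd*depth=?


pd+depth=27
depth=27-23=4
pd*depth=23*4=92


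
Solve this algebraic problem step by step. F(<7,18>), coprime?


gcd(7,18)=1 => F=ab-a-b=7*18-7-18=126-25=101


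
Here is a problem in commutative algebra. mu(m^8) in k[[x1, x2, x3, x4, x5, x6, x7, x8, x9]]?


C(n+d-1,d)=C(16,8)=12870


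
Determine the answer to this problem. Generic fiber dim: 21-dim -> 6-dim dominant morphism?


dim(fiber)=dim(X)-dim(Y)=21-6=15


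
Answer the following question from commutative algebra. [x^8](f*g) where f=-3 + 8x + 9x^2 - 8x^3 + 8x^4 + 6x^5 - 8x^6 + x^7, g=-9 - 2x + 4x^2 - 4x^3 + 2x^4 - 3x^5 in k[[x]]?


[x^8] = sum a_i*b_j, i+j=8
  -8*-3=24
  8*2=16
  6*-4=-24
  -8*4=-32
  1*-2=-2
Sum=-18


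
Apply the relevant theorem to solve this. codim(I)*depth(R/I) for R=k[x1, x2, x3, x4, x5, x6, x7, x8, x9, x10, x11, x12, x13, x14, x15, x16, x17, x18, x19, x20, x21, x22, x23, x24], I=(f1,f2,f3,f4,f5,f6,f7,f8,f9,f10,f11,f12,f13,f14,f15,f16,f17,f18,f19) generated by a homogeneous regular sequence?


codim=19, depth=dim(R/I)=24-19=5
Product=19*5=95


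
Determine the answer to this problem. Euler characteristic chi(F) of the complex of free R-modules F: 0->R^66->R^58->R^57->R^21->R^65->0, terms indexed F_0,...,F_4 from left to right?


chi = sum (-1)^i * rank:
(-1)^0*66=66
(-1)^1*58=-58
(-1)^2*57=57
(-1)^3*21=-21
(-1)^4*65=65
chi=109


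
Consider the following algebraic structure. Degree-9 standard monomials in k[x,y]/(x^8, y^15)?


k[x,y], I = (x^8, y^15), d = 9
Need i < 8 and d-i < 15.
Range: 0 <= i <= 7.
H(9) = 8


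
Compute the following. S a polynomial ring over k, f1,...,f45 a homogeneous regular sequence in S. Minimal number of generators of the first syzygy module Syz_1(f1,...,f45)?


Regular sequence => Koszul complex is the minimal free resolution.
Syz_1 minimally generated by Koszul relations f_i*e_j - f_j*e_i (i<j): mu(Syz_1) = beta_2 = C(m,2) = m(m-1)/2
m=45
45*44/2 = 990


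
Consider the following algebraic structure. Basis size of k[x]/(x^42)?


Basis: 1,x,...,x^41
dim=42
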